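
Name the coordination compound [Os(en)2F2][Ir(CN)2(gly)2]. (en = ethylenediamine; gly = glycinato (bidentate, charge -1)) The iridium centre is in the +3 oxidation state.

Both ions are complex: the cation is named first with the plain metal name, the anion second with the -ate form; each ion's ligands are alphabetised independently.
Ir is given as +3; the anion's ligand charges sum to -4, so the complex anion is 1−.
A 1:1 salt means the cation carries the equal and opposite charge, 1+.
Cation: ligand charges sum to -2; for the ion to be 1+, Os = +3.

bis(ethylenediamine)difluoroosmium(III) dicyanobis(glycinato)iridate(III)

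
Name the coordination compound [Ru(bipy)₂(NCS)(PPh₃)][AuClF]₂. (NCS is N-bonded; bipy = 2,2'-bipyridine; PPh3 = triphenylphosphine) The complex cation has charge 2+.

The complex cation is given as 2+; its ligand charges sum to -1, so Ru = +3.
With 2 anions per cation, each anion must be 2/2 = 1−.
Anion: ligand charges sum to -2; for the ion to be 1−, Au = +1.

bis(2,2'-bipyridine)isothiocyanato(triphenylphosphine)ruthenium(III) chlorofluoroaurate(I)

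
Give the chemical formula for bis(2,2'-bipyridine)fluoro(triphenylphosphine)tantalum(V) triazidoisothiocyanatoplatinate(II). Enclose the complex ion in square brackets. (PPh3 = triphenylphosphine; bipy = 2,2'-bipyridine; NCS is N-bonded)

[Ta(bipy)2F(PPh3)][Pt(N3)3(NCS)]2

Cation [Ta…]: ligand charges -1, Ta(V) ⇒ ion charge 4+.
Anion [Pt…]: ligand charges -4, Pt(II) ⇒ ion charge 2−.
One 4+ cation requires 2 of the 2− anion.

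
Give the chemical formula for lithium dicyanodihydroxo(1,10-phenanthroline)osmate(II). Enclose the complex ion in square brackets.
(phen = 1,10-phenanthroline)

Ligands: 2 hydroxo (OH, -1), 1 1,10-phenanthroline (phen, neutral), 2 cyano (CN, -1). Ligand charge sum = -4.
With Os in oxidation state +2, the complex ion is [Os...]^2−.
Charge balance with lithium (+1) requires 1 complex ion per 2 lithium.

Li2[Os(CN)2(OH)2(phen)]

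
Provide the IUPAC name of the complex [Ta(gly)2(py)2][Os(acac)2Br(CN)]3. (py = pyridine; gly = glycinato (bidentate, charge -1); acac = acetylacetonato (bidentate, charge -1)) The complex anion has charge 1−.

bis(glycinato)bis(pyridine)tantalum(V) bis(acetylacetonato)bromocyanoosmate(III)

The complex anion is given as 1−; its ligand charges sum to -4, so Os = +3.
With 3 anions per cation, the cation must be 3×1 = 3+.
Cation: ligand charges sum to -2; for the ion to be 3+, Ta = +5.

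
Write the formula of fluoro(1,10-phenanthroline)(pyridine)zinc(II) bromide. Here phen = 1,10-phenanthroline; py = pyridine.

Ligands: 1 1,10-phenanthroline (phen, neutral), 1 pyridine (py, neutral), 1 fluoro (F, -1). Ligand charge sum = -1.
Charge balance with bromide (-1) requires 1 complex ion per 1 bromide.

[ZnF(phen)(py)]Br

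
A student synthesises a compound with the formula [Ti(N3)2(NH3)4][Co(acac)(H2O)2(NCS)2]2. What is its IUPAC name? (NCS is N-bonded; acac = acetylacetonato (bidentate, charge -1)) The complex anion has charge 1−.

The complex anion is given as 1−; its ligand charges sum to -3, so Co = +2.
With 2 anions per cation, the cation must be 2×1 = 2+.
Cation: ligand charges sum to -2; for the ion to be 2+, Ti = +4.

tetraamminediazidotitanium(IV) (acetylacetonato)diaquadiisothiocyanatocobaltate(II)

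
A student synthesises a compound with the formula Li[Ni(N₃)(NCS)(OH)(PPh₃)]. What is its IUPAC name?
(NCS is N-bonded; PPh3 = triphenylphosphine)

lithium azidohydroxoisothiocyanato(triphenylphosphine)nickelate(II)

The 1 lithium counter-ion carries a total charge of +1, so each complex ion is 1−.
Ligand charges: 1×azido (-1 each), 1×hydroxo (-1 each), 1×isothiocyanato (-1 each), 1×triphenylphosphine (neutral); total -3. So Ni + (-3) = 1−, giving Ni = +2.
Ligands are named alphabetically: azido before hydroxo before isothiocyanato before triphenylphosphine.
The complex ion is anionic, so nickel takes the -ate form nickelate(II).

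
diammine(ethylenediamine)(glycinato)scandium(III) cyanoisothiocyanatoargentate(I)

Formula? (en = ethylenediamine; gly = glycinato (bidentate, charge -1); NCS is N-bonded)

[Sc(en)(gly)(NH3)2][Ag(CN)(NCS)]2

Cation [Sc…]: ligand charges -1, Sc(III) ⇒ ion charge 2+.
Anion [Ag…]: ligand charges -2, Ag(I) ⇒ ion charge 1−.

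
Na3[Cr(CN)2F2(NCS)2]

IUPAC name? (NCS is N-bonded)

The 3 sodium counter-ions carry a total charge of +3, so each complex ion is 3−.
Ligand charges: 2×fluoro (-1 each), 2×isothiocyanato (-1 each), 2×cyano (-1 each); total -6. So Cr + (-6) = 3−, giving Cr = +3.
The complex ion is anionic, so chromium takes the -ate form chromate(III).

sodium dicyanodifluorodiisothiocyanatochromate(III)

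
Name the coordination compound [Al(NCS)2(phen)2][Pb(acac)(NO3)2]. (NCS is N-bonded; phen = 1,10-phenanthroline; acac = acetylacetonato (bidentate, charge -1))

diisothiocyanatobis(1,10-phenanthroline)aluminium(III) (acetylacetonato)dinitratoplumbate(II)

Both ions are complex: the cation is named first with the plain metal name, the anion second with the -ate form; each ion's ligands are alphabetised independently.
Aluminium is always +3 in its complexes; the cation's ligand charges sum to -2, so the complex cation is 1+.
A 1:1 salt means the anion carries the equal and opposite charge, 1−.
Anion: ligand charges sum to -3; for the ion to be 1−, Pb = +2.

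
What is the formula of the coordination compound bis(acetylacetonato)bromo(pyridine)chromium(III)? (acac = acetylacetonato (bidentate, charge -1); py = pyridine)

Ligands: 1 bromo (Br, -1), 2 acetylacetonato (acac, -1), 1 pyridine (py, neutral). Ligand charge sum = -3.
With Cr in oxidation state +3, the complex ion is [Cr...].

[Cr(acac)2Br(py)]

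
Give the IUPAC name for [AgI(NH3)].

There is no counter-ion, so the complex is neutral overall.
Ligand charges: 1×ammine (neutral), 1×iodo (-1 each); total -1. So Ag + (-1) = 0, giving Ag = +1.
Ligands are named alphabetically: ammine before iodo.

ammineiodosilver(I)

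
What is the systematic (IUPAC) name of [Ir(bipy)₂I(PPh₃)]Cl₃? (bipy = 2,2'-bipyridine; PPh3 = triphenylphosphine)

bis(2,2'-bipyridine)iodo(triphenylphosphine)iridium(IV) chloride

The 3 chloride counter-ions carry a total charge of -3, so each complex ion is 3+.
Ligand charges: 2×2,2'-bipyridine (neutral), 1×triphenylphosphine (neutral), 1×iodo (-1 each); total -1. So Ir + (-1) = 3+, giving Ir = +4.
Ligands are named alphabetically: bipyridine before iodo before triphenylphosphine.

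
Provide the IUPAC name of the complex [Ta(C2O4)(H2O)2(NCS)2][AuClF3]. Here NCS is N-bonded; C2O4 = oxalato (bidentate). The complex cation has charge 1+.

The complex cation is given as 1+; its ligand charges sum to -4, so Ta = +5.
A 1:1 salt means the anion carries the equal and opposite charge, 1−.
Anion: ligand charges sum to -4; for the ion to be 1−, Au = +3.

diaquadiisothiocyanatooxalatotantalum(V) chlorotrifluoroaurate(III)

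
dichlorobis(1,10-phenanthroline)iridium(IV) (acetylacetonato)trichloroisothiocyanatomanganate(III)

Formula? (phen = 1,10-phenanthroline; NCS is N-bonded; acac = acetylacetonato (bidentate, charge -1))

[IrCl2(phen)2][Mn(acac)Cl3(NCS)]

Cation [Ir…]: ligand charges -2, Ir(IV) ⇒ ion charge 2+.
Anion [Mn…]: ligand charges -5, Mn(III) ⇒ ion charge 2−.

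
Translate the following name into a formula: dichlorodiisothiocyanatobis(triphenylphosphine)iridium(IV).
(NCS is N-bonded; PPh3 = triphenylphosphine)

Ligands: 2 isothiocyanato (NCS, -1), 2 triphenylphosphine (PPh3, neutral), 2 chloro (Cl, -1). Ligand charge sum = -4.
With Ir in oxidation state +4, the complex ion is [Ir...].

[IrCl2(NCS)2(PPh3)2]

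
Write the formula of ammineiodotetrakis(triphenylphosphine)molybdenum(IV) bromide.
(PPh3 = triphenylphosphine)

Ligands: 4 triphenylphosphine (PPh3, neutral), 1 ammine (NH3, neutral), 1 iodo (I, -1). Ligand charge sum = -1.
With Mo in oxidation state +4, the complex ion is [Mo...]^3+.
Charge balance with bromide (-1) requires 1 complex ion per 3 bromide.

[MoI(NH3)(PPh3)4]Br3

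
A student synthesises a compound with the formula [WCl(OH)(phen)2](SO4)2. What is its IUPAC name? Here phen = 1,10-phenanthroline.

chlorohydroxobis(1,10-phenanthroline)tungsten(VI) sulfate

The 2 sulfate counter-ions carry a total charge of -4, so each complex ion is 4+.
Ligand charges: 1×chloro (-1 each), 1×hydroxo (-1 each), 2×1,10-phenanthroline (neutral); total -2. So W + (-2) = 4+, giving W = +6.
Ligands are named alphabetically: chloro before hydroxo before phenanthroline.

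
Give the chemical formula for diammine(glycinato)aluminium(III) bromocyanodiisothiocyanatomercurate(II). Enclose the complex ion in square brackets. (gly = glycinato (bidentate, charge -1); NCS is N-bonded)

[Al(gly)(NH3)2][HgBr(CN)(NCS)2]

Cation [Al…]: ligand charges -1, Al(III) ⇒ ion charge 2+.
Anion [Hg…]: ligand charges -4, Hg(II) ⇒ ion charge 2−.
One 2+ cation balances one 2− anion.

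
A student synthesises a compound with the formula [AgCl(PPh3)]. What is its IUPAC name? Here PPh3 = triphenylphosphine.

There is no counter-ion, so the complex is neutral overall.
Ligand charges: 1×chloro (-1 each), 1×triphenylphosphine (neutral); total -1. So Ag + (-1) = 0, giving Ag = +1.
Ligands are named alphabetically: chloro before triphenylphosphine.

chloro(triphenylphosphine)silver(I)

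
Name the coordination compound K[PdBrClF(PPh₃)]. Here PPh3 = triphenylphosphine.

potassium bromochlorofluoro(triphenylphosphine)palladate(II)

The 1 potassium counter-ion carries a total charge of +1, so each complex ion is 1−.
Ligand charges: 1×fluoro (-1 each), 1×bromo (-1 each), 1×chloro (-1 each), 1×triphenylphosphine (neutral); total -3. So Pd + (-3) = 1−, giving Pd = +2.
Ligands are named alphabetically: bromo before chloro before fluoro before triphenylphosphine.
The complex ion is anionic, so palladium takes the -ate form palladate(II).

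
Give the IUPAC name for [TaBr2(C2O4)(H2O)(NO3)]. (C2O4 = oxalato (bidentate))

There is no counter-ion, so the complex is neutral overall.
Ligand charges: 2×bromo (-1 each), 1×aqua (neutral), 1×oxalato (-2 each), 1×nitrato (-1 each); total -5. So Ta + (-5) = 0, giving Ta = +5.
Ligands are named alphabetically: aqua before bromo before nitrato before oxalato.

aquadibromonitratooxalatotantalum(V)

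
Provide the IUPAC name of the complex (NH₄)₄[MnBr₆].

ammonium hexabromomanganate(II)

The 4 ammonium counter-ions carry a total charge of +4, so each complex ion is 4−.
Ligand charges: 6×bromo (-1 each); total -6. So Mn + (-6) = 4−, giving Mn = +2.
The complex ion is anionic, so manganese takes the -ate form manganate(II).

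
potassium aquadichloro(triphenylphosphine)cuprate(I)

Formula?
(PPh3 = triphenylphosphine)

K[CuCl2(H2O)(PPh3)]

Ligands: 1 triphenylphosphine (PPh3, neutral), 2 chloro (Cl, -1), 1 aqua (H2O, neutral). Ligand charge sum = -2.
With Cu in oxidation state +1, the complex ion is [Cu...]^1−.
Charge balance with potassium (+1) requires 1 complex ion per 1 potassium.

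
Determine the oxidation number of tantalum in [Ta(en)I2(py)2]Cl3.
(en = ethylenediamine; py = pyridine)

+5

3 chloride outside the brackets (-1 each) → the complex ion is 3+.
Ligand charges: 1×en neutral; 2×I = -2; 2×py neutral; sum -2.
Ta + (-2) = 3+ ⇒ Ta is +5.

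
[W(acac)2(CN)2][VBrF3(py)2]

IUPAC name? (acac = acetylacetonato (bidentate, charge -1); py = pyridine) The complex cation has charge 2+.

The complex cation is given as 2+; its ligand charges sum to -4, so W = +6.
A 1:1 salt means the anion carries the equal and opposite charge, 2−.
Anion: ligand charges sum to -4; for the ion to be 2−, V = +2.

bis(acetylacetonato)dicyanotungsten(VI) bromotrifluorobis(pyridine)vanadate(II)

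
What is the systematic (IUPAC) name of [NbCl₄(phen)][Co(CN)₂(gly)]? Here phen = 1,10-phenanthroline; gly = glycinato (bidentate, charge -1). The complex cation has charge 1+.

Both ions are complex: the cation is named first with the plain metal name, the anion second with the -ate form; each ion's ligands are alphabetised independently.
The complex cation is given as 1+; its ligand charges sum to -4, so Nb = +5.
A 1:1 salt means the anion carries the equal and opposite charge, 1−.
Anion: ligand charges sum to -3; for the ion to be 1−, Co = +2.

tetrachloro(1,10-phenanthroline)niobium(V) dicyano(glycinato)cobaltate(II)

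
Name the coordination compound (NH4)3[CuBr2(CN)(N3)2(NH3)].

The 3 ammonium counter-ions carry a total charge of +3, so each complex ion is 3−.
Ligand charges: 2×azido (-1 each), 2×bromo (-1 each), 1×ammine (neutral), 1×cyano (-1 each); total -5. So Cu + (-5) = 3−, giving Cu = +2.
The complex ion is anionic, so copper takes the -ate form cuprate(II).

ammonium amminediazidodibromocyanocuprate(II)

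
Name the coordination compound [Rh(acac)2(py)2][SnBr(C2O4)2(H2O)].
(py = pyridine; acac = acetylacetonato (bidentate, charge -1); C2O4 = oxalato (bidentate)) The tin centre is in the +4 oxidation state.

Both ions are complex: the cation is named first with the plain metal name, the anion second with the -ate form; each ion's ligands are alphabetised independently.
Sn is given as +4; the anion's ligand charges sum to -5, so the complex anion is 1−.
A 1:1 salt means the cation carries the equal and opposite charge, 1+.
Cation: ligand charges sum to -2; for the ion to be 1+, Rh = +3.

bis(acetylacetonato)bis(pyridine)rhodium(III) aquabromodioxalatostannate(IV)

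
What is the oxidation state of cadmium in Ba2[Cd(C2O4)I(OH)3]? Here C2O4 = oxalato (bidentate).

+2

2 barium outside the brackets (+2 each) → the complex ion is 4−.
Ligand charges: 1×I = -1; 1×C2O4 = -2; 3×OH = -3; sum -6.
Cd + (-6) = 4− ⇒ Cd is +2.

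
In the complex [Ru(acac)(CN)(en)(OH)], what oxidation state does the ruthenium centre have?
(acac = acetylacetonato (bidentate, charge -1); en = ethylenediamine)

No counter-ion: the bracketed complex is neutral.
Ligand charges: 1×CN = -1; 1×acac = -1; 1×en neutral; 1×OH = -1; sum -3.
Ru + (-3) = 0 ⇒ Ru is +3.

+3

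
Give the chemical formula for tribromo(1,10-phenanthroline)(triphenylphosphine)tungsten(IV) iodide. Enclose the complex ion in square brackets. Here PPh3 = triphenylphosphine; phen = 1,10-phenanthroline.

[WBr3(phen)(PPh3)]I

Ligands: 1 triphenylphosphine (PPh3, neutral), 3 bromo (Br, -1), 1 1,10-phenanthroline (phen, neutral). Ligand charge sum = -3.
With W in oxidation state +4, the complex ion is [W...]^1+.
Charge balance with iodide (-1) requires 1 complex ion per 1 iodide.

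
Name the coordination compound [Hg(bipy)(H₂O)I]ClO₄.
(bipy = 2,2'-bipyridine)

aqua(2,2'-bipyridine)iodomercury(II) perchlorate

The 1 perchlorate counter-ion carries a total charge of -1, so each complex ion is 1+.
Ligand charges: 1×2,2'-bipyridine (neutral), 1×iodo (-1 each), 1×aqua (neutral); total -1. So Hg + (-1) = 1+, giving Hg = +2.
Ligands are named alphabetically: aqua before bipyridine before iodo.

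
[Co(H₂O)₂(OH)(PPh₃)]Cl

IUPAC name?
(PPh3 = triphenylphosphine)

diaquahydroxo(triphenylphosphine)cobalt(II) chloride

The 1 chloride counter-ion carries a total charge of -1, so each complex ion is 1+.
Ligand charges: 1×hydroxo (-1 each), 2×aqua (neutral), 1×triphenylphosphine (neutral); total -1. So Co + (-1) = 1+, giving Co = +2.
Ligands are named alphabetically: aqua before hydroxo before triphenylphosphine.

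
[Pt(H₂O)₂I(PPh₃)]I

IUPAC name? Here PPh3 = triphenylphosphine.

diaquaiodo(triphenylphosphine)platinum(II) iodide

The 1 iodide counter-ion carries a total charge of -1, so each complex ion is 1+.
Ligand charges: 1×iodo (-1 each), 2×aqua (neutral), 1×triphenylphosphine (neutral); total -1. So Pt + (-1) = 1+, giving Pt = +2.
Ligands are named alphabetically: aqua before iodo before triphenylphosphine.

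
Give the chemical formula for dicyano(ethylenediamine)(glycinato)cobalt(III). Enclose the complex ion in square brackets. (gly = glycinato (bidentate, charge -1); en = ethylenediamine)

[Co(CN)2(en)(gly)]

Ligands: 1 glycinato (gly, -1), 2 cyano (CN, -1), 1 ethylenediamine (en, neutral). Ligand charge sum = -3.
With Co in oxidation state +3, the complex ion is [Co...].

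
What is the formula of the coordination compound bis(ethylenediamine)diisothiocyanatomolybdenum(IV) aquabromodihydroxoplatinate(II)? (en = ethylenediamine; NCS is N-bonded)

Cation [Mo…]: ligand charges -2, Mo(IV) ⇒ ion charge 2+.
Anion [Pt…]: ligand charges -3, Pt(II) ⇒ ion charge 1−.
One 2+ cation requires 2 of the 1− anion.

[Mo(en)2(NCS)2][PtBr(H2O)(OH)2]2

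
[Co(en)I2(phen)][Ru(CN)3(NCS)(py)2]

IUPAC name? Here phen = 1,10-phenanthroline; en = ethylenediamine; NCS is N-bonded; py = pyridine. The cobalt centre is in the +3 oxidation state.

Both ions are complex: the cation is named first with the plain metal name, the anion second with the -ate form; each ion's ligands are alphabetised independently.
Co is given as +3; the cation's ligand charges sum to -2, so the complex cation is 1+.
A 1:1 salt means the anion carries the equal and opposite charge, 1−.
Anion: ligand charges sum to -4; for the ion to be 1−, Ru = +3.

(ethylenediamine)diiodo(1,10-phenanthroline)cobalt(III) tricyanoisothiocyanatobis(pyridine)ruthenate(III)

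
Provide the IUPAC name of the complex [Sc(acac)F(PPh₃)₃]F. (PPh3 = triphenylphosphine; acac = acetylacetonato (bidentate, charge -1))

The 1 fluoride counter-ion carries a total charge of -1, so each complex ion is 1+.
Ligand charges: 1×fluoro (-1 each), 3×triphenylphosphine (neutral), 1×acetylacetonato (-1 each); total -2. So Sc + (-2) = 1+, giving Sc = +3.
Ligands are named alphabetically: acetylacetonato before fluoro before triphenylphosphine.

(acetylacetonato)fluorotris(triphenylphosphine)scandium(III) fluoride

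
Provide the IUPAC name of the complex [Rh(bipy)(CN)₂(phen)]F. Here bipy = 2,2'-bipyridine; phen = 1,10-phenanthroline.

(2,2'-bipyridine)dicyano(1,10-phenanthroline)rhodium(III) fluoride

The 1 fluoride counter-ion carries a total charge of -1, so each complex ion is 1+.
Ligand charges: 1×2,2'-bipyridine (neutral), 1×1,10-phenanthroline (neutral), 2×cyano (-1 each); total -2. So Rh + (-2) = 1+, giving Rh = +3.
Ligands are named alphabetically: bipyridine before cyano before phenanthroline.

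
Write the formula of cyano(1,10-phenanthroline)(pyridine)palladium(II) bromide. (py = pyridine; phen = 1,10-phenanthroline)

Ligands: 1 pyridine (py, neutral), 1 1,10-phenanthroline (phen, neutral), 1 cyano (CN, -1). Ligand charge sum = -1.
With Pd in oxidation state +2, the complex ion is [Pd...]^1+.
Charge balance with bromide (-1) requires 1 complex ion per 1 bromide.

[Pd(CN)(phen)(py)]Br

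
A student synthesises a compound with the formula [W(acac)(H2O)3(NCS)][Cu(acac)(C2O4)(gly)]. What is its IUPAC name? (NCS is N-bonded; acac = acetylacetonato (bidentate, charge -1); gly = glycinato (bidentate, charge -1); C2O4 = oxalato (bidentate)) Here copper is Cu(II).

(acetylacetonato)triaquaisothiocyanatotungsten(IV) (acetylacetonato)(glycinato)oxalatocuprate(II)

Both ions are complex: the cation is named first with the plain metal name, the anion second with the -ate form; each ion's ligands are alphabetised independently.
Cu is given as +2; the anion's ligand charges sum to -4, so the complex anion is 2−.
A 1:1 salt means the cation carries the equal and opposite charge, 2+.
Cation: ligand charges sum to -2; for the ion to be 2+, W = +4.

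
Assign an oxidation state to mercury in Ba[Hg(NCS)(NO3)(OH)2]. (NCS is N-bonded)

1 barium outside the brackets (+2 each) → the complex ion is 2−.
Ligand charges: 1×NO3 = -1; 2×OH = -2; 1×NCS = -1; sum -4.
Hg + (-4) = 2− ⇒ Hg is +2.

+2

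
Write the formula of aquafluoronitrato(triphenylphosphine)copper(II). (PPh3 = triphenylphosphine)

[CuF(H2O)(NO3)(PPh3)]

Ligands: 1 aqua (H2O, neutral), 1 triphenylphosphine (PPh3, neutral), 1 fluoro (F, -1), 1 nitrato (NO3, -1). Ligand charge sum = -2.
With Cu in oxidation state +2, the complex ion is [Cu...].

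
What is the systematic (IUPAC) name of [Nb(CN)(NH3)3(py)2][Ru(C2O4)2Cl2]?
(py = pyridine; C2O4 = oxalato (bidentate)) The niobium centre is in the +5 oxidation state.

triamminecyanobis(pyridine)niobium(V) dichlorodioxalatoruthenate(II)

Both ions are complex: the cation is named first with the plain metal name, the anion second with the -ate form; each ion's ligands are alphabetised independently.
Nb is given as +5; the cation's ligand charges sum to -1, so the complex cation is 4+.
A 1:1 salt means the anion carries the equal and opposite charge, 4−.
Anion: ligand charges sum to -6; for the ion to be 4−, Ru = +2.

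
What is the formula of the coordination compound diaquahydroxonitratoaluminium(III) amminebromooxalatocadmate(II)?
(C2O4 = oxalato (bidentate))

[Al(H2O)2(NO3)(OH)][CdBr(C2O4)(NH3)]

Cation [Al…]: ligand charges -2, Al(III) ⇒ ion charge 1+.
Anion [Cd…]: ligand charges -3, Cd(II) ⇒ ion charge 1−.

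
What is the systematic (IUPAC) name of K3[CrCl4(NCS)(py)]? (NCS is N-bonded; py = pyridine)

The 3 potassium counter-ions carry a total charge of +3, so each complex ion is 3−.
Ligand charges: 1×isothiocyanato (-1 each), 4×chloro (-1 each), 1×pyridine (neutral); total -5. So Cr + (-5) = 3−, giving Cr = +2.
Ligands are named alphabetically: chloro before isothiocyanato before pyridine.
The complex ion is anionic, so chromium takes the -ate form chromate(II).

potassium tetrachloroisothiocyanato(pyridine)chromate(II)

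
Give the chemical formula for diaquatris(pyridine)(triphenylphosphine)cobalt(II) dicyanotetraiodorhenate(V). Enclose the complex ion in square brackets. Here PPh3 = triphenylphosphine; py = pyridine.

[Co(H2O)2(PPh3)(py)3][Re(CN)2I4]2

Cation [Co…]: ligand charges 0, Co(II) ⇒ ion charge 2+.
Anion [Re…]: ligand charges -6, Re(V) ⇒ ion charge 1−.
One 2+ cation requires 2 of the 1− anion.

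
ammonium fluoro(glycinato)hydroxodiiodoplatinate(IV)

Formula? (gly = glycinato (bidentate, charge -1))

NH4[PtF(gly)I2(OH)]

Ligands: 2 iodo (I, -1), 1 hydroxo (OH, -1), 1 fluoro (F, -1), 1 glycinato (gly, -1). Ligand charge sum = -5.
With Pt in oxidation state +4, the complex ion is [Pt...]^1−.
Charge balance with ammonium (+1) requires 1 complex ion per 1 ammonium.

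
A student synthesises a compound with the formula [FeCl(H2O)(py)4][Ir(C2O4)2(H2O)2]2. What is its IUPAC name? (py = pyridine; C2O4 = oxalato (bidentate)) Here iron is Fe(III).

Fe is given as +3; the cation's ligand charges sum to -1, so the complex cation is 2+.
With 2 anions per cation, each anion must be 2/2 = 1−.
Anion: ligand charges sum to -4; for the ion to be 1−, Ir = +3.

aquachlorotetrakis(pyridine)iron(III) diaquadioxalatoiridate(III)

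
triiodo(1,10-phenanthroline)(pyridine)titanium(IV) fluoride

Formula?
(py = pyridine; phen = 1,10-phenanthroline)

Ligands: 1 pyridine (py, neutral), 3 iodo (I, -1), 1 1,10-phenanthroline (phen, neutral). Ligand charge sum = -3.
With Ti in oxidation state +4, the complex ion is [Ti...]^1+.
Charge balance with fluoride (-1) requires 1 complex ion per 1 fluoride.

[TiI3(phen)(py)]F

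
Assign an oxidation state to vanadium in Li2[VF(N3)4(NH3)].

+3

2 lithium outside the brackets (+1 each) → the complex ion is 2−.
Ligand charges: 1×NH3 neutral; 4×N3 = -4; 1×F = -1; sum -5.
V + (-5) = 2− ⇒ V is +3.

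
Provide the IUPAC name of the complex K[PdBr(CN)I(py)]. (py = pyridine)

The 1 potassium counter-ion carries a total charge of +1, so each complex ion is 1−.
Ligand charges: 1×pyridine (neutral), 1×bromo (-1 each), 1×iodo (-1 each), 1×cyano (-1 each); total -3. So Pd + (-3) = 1−, giving Pd = +2.
Ligands are named alphabetically: bromo before cyano before iodo before pyridine.
The complex ion is anionic, so palladium takes the -ate form palladate(II).

potassium bromocyanoiodo(pyridine)palladate(II)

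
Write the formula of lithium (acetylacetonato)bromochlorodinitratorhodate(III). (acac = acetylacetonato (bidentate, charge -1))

Li2[Rh(acac)BrCl(NO3)2]

Ligands: 1 acetylacetonato (acac, -1), 1 bromo (Br, -1), 1 chloro (Cl, -1), 2 nitrato (NO3, -1). Ligand charge sum = -5.
With Rh in oxidation state +3, the complex ion is [Rh...]^2−.
Charge balance with lithium (+1) requires 1 complex ion per 2 lithium.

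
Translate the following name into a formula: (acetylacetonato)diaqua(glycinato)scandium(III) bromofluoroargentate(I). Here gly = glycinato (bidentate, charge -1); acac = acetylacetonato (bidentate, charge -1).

[Sc(acac)(gly)(H2O)2][AgBrF]

Cation [Sc…]: ligand charges -2, Sc(III) ⇒ ion charge 1+.
Anion [Ag…]: ligand charges -2, Ag(I) ⇒ ion charge 1−.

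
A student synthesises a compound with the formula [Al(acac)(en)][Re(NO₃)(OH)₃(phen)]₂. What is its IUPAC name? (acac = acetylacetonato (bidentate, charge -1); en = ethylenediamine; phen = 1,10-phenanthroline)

(acetylacetonato)(ethylenediamine)aluminium(III) trihydroxonitrato(1,10-phenanthroline)rhenate(III)

Both ions are complex: the cation is named first with the plain metal name, the anion second with the -ate form; each ion's ligands are alphabetised independently.
Aluminium is always +3 in its complexes; the cation's ligand charges sum to -1, so the complex cation is 2+.
With 2 anions per cation, each anion must be 2/2 = 1−.
Anion: ligand charges sum to -4; for the ion to be 1−, Re = +3.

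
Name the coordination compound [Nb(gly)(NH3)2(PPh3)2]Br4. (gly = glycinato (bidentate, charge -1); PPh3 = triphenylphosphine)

diammine(glycinato)bis(triphenylphosphine)niobium(V) bromide

The 4 bromide counter-ions carry a total charge of -4, so each complex ion is 4+.
Ligand charges: 1×glycinato (-1 each), 2×ammine (neutral), 2×triphenylphosphine (neutral); total -1. So Nb + (-1) = 4+, giving Nb = +5.
Ligands are named alphabetically: ammine before glycinato before triphenylphosphine.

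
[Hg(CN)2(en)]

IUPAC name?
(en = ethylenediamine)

There is no counter-ion, so the complex is neutral overall.
Ligand charges: 1×ethylenediamine (neutral), 2×cyano (-1 each); total -2. So Hg + (-2) = 0, giving Hg = +2.
Ligands are named alphabetically: cyano before ethylenediamine.

dicyano(ethylenediamine)mercury(II)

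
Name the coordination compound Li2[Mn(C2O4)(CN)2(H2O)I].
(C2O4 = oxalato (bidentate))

lithium aquadicyanoiodooxalatomanganate(III)

The 2 lithium counter-ions carry a total charge of +2, so each complex ion is 2−.
Ligand charges: 1×oxalato (-2 each), 1×iodo (-1 each), 2×cyano (-1 each), 1×aqua (neutral); total -5. So Mn + (-5) = 2−, giving Mn = +3.
Ligands are named alphabetically: aqua before cyano before iodo before oxalato.
The complex ion is anionic, so manganese takes the -ate form manganate(III).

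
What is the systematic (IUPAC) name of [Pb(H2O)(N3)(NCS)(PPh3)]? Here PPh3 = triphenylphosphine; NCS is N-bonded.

aquaazidoisothiocyanato(triphenylphosphine)lead(II)

There is no counter-ion, so the complex is neutral overall.
Ligand charges: 1×triphenylphosphine (neutral), 1×azido (-1 each), 1×aqua (neutral), 1×isothiocyanato (-1 each); total -2. So Pb + (-2) = 0, giving Pb = +2.
Ligands are named alphabetically: aqua before azido before isothiocyanato before triphenylphosphine.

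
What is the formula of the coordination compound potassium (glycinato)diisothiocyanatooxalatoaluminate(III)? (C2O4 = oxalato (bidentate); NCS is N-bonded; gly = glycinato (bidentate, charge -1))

K2[Al(C2O4)(gly)(NCS)2]

Ligands: 1 oxalato (C2O4, -2), 2 isothiocyanato (NCS, -1), 1 glycinato (gly, -1). Ligand charge sum = -5.
Charge balance with potassium (+1) requires 1 complex ion per 2 potassium.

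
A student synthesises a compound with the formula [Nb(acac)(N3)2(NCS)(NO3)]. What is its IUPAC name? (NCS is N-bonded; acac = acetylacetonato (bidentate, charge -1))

(acetylacetonato)diazidoisothiocyanatonitratoniobium(V)

There is no counter-ion, so the complex is neutral overall.
Ligand charges: 1×isothiocyanato (-1 each), 1×nitrato (-1 each), 1×acetylacetonato (-1 each), 2×azido (-1 each); total -5. So Nb + (-5) = 0, giving Nb = +5.
Ligands are named alphabetically: acetylacetonato before azido before isothiocyanato before nitrato.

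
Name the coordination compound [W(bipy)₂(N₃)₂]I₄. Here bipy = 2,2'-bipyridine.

diazidobis(2,2'-bipyridine)tungsten(VI) iodide

The 4 iodide counter-ions carry a total charge of -4, so each complex ion is 4+.
Ligand charges: 2×azido (-1 each), 2×2,2'-bipyridine (neutral); total -2. So W + (-2) = 4+, giving W = +6.
Ligands are named alphabetically: azido before bipyridine.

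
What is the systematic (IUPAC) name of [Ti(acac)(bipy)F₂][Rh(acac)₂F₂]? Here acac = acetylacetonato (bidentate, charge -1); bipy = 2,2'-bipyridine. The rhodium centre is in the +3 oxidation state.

(acetylacetonato)(2,2'-bipyridine)difluorotitanium(IV) bis(acetylacetonato)difluororhodate(III)

Rh is given as +3; the anion's ligand charges sum to -4, so the complex anion is 1−.
A 1:1 salt means the cation carries the equal and opposite charge, 1+.
Cation: ligand charges sum to -3; for the ion to be 1+, Ti = +4.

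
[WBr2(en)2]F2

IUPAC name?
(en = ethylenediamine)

dibromobis(ethylenediamine)tungsten(IV) fluoride

The 2 fluoride counter-ions carry a total charge of -2, so each complex ion is 2+.
Ligand charges: 2×ethylenediamine (neutral), 2×bromo (-1 each); total -2. So W + (-2) = 2+, giving W = +4.
Ligands are named alphabetically: bromo before ethylenediamine.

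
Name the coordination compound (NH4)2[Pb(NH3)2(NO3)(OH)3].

The 2 ammonium counter-ions carry a total charge of +2, so each complex ion is 2−.
Ligand charges: 1×nitrato (-1 each), 2×ammine (neutral), 3×hydroxo (-1 each); total -4. So Pb + (-4) = 2−, giving Pb = +2.
The complex ion is anionic, so lead takes the -ate form plumbate(II).

ammonium diamminetrihydroxonitratoplumbate(II)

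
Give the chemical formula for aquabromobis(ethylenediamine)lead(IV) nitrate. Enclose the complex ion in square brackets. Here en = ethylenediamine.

Ligands: 2 ethylenediamine (en, neutral), 1 bromo (Br, -1), 1 aqua (H2O, neutral). Ligand charge sum = -1.
With Pb in oxidation state +4, the complex ion is [Pb...]^3+.
Charge balance with nitrate (-1) requires 1 complex ion per 3 nitrate.

[PbBr(en)2(H2O)](NO3)3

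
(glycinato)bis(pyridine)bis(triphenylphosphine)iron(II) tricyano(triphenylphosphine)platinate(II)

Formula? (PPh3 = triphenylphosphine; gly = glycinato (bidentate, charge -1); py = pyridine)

[Fe(gly)(PPh3)2(py)2][Pt(CN)3(PPh3)]

Cation [Fe…]: ligand charges -1, Fe(II) ⇒ ion charge 1+.
Anion [Pt…]: ligand charges -3, Pt(II) ⇒ ion charge 1−.
One 1+ cation balances one 1− anion.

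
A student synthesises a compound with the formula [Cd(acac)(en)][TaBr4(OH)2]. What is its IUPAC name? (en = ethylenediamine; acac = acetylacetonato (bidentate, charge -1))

(acetylacetonato)(ethylenediamine)cadmium(II) tetrabromodihydroxotantalate(V)

Cadmium is always +2 in its complexes; the cation's ligand charges sum to -1, so the complex cation is 1+.
A 1:1 salt means the anion carries the equal and opposite charge, 1−.
Anion: ligand charges sum to -6; for the ion to be 1−, Ta = +5.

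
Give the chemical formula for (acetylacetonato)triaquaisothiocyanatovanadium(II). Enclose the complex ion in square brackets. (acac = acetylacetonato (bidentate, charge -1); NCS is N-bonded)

[V(acac)(H2O)3(NCS)]

Ligands: 1 acetylacetonato (acac, -1), 3 aqua (H2O, neutral), 1 isothiocyanato (NCS, -1). Ligand charge sum = -2.
With V in oxidation state +2, the complex ion is [V...].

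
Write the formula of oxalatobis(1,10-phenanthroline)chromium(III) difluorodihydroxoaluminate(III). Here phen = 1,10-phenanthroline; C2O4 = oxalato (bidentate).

Cation [Cr…]: ligand charges -2, Cr(III) ⇒ ion charge 1+.
Anion [Al…]: ligand charges -4, Al(III) ⇒ ion charge 1−.
One 1+ cation balances one 1− anion.

[Cr(C2O4)(phen)2][AlF2(OH)2]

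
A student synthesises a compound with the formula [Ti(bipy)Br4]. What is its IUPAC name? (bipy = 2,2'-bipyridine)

There is no counter-ion, so the complex is neutral overall.
Ligand charges: 4×bromo (-1 each), 1×2,2'-bipyridine (neutral); total -4. So Ti + (-4) = 0, giving Ti = +4.
Ligands are named alphabetically: bipyridine before bromo.

(2,2'-bipyridine)tetrabromotitanium(IV)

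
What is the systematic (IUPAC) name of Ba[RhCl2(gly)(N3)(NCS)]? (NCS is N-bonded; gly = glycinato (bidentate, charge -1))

barium azidodichloro(glycinato)isothiocyanatorhodate(III)

The 1 barium counter-ion carries a total charge of +2, so each complex ion is 2−.
Ligand charges: 2×chloro (-1 each), 1×azido (-1 each), 1×isothiocyanato (-1 each), 1×glycinato (-1 each); total -5. So Rh + (-5) = 2−, giving Rh = +3.
Ligands are named alphabetically: azido before chloro before glycinato before isothiocyanato.
The complex ion is anionic, so rhodium takes the -ate form rhodate(III).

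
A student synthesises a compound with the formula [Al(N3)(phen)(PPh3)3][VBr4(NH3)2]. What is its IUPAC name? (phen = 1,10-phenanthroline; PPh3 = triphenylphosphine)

azido(1,10-phenanthroline)tris(triphenylphosphine)aluminium(III) diamminetetrabromovanadate(II)

Both ions are complex: the cation is named first with the plain metal name, the anion second with the -ate form; each ion's ligands are alphabetised independently.
Aluminium is always +3 in its complexes; the cation's ligand charges sum to -1, so the complex cation is 2+.
A 1:1 salt means the anion carries the equal and opposite charge, 2−.
Anion: ligand charges sum to -4; for the ion to be 2−, V = +2.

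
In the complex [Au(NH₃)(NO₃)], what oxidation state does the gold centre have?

No counter-ion: the bracketed complex is neutral.
Ligand charges: 1×NO3 = -1; 1×NH3 neutral; sum -1.
Au + (-1) = 0 ⇒ Au is +1.

+1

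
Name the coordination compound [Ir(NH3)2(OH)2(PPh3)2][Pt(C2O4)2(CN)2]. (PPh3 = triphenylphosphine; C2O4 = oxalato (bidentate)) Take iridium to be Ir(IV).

Both ions are complex: the cation is named first with the plain metal name, the anion second with the -ate form; each ion's ligands are alphabetised independently.
Ir is given as +4; the cation's ligand charges sum to -2, so the complex cation is 2+.
A 1:1 salt means the anion carries the equal and opposite charge, 2−.
Anion: ligand charges sum to -6; for the ion to be 2−, Pt = +4.

diamminedihydroxobis(triphenylphosphine)iridium(IV) dicyanodioxalatoplatinate(IV)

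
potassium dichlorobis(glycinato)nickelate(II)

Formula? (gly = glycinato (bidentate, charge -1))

K2[NiCl2(gly)2]

Ligands: 2 glycinato (gly, -1), 2 chloro (Cl, -1). Ligand charge sum = -4.
With Ni in oxidation state +2, the complex ion is [Ni...]^2−.
Charge balance with potassium (+1) requires 1 complex ion per 2 potassium.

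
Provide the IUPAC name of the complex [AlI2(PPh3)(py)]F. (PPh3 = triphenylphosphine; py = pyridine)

The 1 fluoride counter-ion carries a total charge of -1, so each complex ion is 1+.
Ligand charges: 1×triphenylphosphine (neutral), 1×pyridine (neutral), 2×iodo (-1 each); total -2. So Al + (-2) = 1+, giving Al = +3.
Ligands are named alphabetically: iodo before pyridine before triphenylphosphine.

diiodo(pyridine)(triphenylphosphine)aluminium(III) fluoride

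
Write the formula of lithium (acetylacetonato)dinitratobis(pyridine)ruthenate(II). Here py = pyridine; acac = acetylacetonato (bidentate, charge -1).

Ligands: 2 pyridine (py, neutral), 2 nitrato (NO3, -1), 1 acetylacetonato (acac, -1). Ligand charge sum = -3.
With Ru in oxidation state +2, the complex ion is [Ru...]^1−.
Charge balance with lithium (+1) requires 1 complex ion per 1 lithium.

Li[Ru(acac)(NO3)2(py)2]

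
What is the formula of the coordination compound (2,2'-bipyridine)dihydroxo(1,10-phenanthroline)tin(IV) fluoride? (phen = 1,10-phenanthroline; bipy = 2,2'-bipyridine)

[Sn(bipy)(OH)2(phen)]F2

Ligands: 1 1,10-phenanthroline (phen, neutral), 2 hydroxo (OH, -1), 1 2,2'-bipyridine (bipy, neutral). Ligand charge sum = -2.
Charge balance with fluoride (-1) requires 1 complex ion per 2 fluoride.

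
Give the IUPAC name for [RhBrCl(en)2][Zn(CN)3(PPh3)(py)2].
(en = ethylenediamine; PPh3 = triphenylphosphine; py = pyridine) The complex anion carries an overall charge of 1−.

The complex anion is given as 1−; its ligand charges sum to -3, so Zn = +2.
A 1:1 salt means the cation carries the equal and opposite charge, 1+.
Cation: ligand charges sum to -2; for the ion to be 1+, Rh = +3.

bromochlorobis(ethylenediamine)rhodium(III) tricyanobis(pyridine)(triphenylphosphine)zincate(II)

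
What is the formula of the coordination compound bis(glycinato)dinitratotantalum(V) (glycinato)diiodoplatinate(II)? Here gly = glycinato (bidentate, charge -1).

Cation [Ta…]: ligand charges -4, Ta(V) ⇒ ion charge 1+.
Anion [Pt…]: ligand charges -3, Pt(II) ⇒ ion charge 1−.
One 1+ cation balances one 1− anion.

[Ta(gly)2(NO3)2][Pt(gly)I2]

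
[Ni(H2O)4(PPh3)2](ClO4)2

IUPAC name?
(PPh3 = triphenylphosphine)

tetraaquabis(triphenylphosphine)nickel(II) perchlorate

The 2 perchlorate counter-ions carry a total charge of -2, so each complex ion is 2+.
Ligand charges: 2×triphenylphosphine (neutral), 4×aqua (neutral); total 0. So Ni + (0) = 2+, giving Ni = +2.
Ligands are named alphabetically: aqua before triphenylphosphine.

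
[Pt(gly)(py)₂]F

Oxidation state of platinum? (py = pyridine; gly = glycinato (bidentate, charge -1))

+2

1 fluoride outside the brackets (-1 each) → the complex ion is 1+.
Ligand charges: 2×py neutral; 1×gly = -1; sum -1.
Pt + (-1) = 1+ ⇒ Pt is +2.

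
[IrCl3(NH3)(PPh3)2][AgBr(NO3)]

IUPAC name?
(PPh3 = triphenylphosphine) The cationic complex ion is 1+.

amminetrichlorobis(triphenylphosphine)iridium(IV) bromonitratoargentate(I)

Both ions are complex: the cation is named first with the plain metal name, the anion second with the -ate form; each ion's ligands are alphabetised independently.
The complex cation is given as 1+; its ligand charges sum to -3, so Ir = +4.
A 1:1 salt means the anion carries the equal and opposite charge, 1−.
Anion: ligand charges sum to -2; for the ion to be 1−, Ag = +1.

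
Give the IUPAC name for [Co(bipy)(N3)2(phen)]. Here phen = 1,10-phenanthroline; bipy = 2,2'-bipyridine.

There is no counter-ion, so the complex is neutral overall.
Ligand charges: 1×1,10-phenanthroline (neutral), 1×2,2'-bipyridine (neutral), 2×azido (-1 each); total -2. So Co + (-2) = 0, giving Co = +2.
Ligands are named alphabetically: azido before bipyridine before phenanthroline.

diazido(2,2'-bipyridine)(1,10-phenanthroline)cobalt(II)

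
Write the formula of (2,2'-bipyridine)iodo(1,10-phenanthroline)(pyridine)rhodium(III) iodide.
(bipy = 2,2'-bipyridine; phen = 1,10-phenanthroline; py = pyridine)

[Rh(bipy)I(phen)(py)]I2

Ligands: 1 2,2'-bipyridine (bipy, neutral), 1 1,10-phenanthroline (phen, neutral), 1 iodo (I, -1), 1 pyridine (py, neutral). Ligand charge sum = -1.
With Rh in oxidation state +3, the complex ion is [Rh...]^2+.
Charge balance with iodide (-1) requires 1 complex ion per 2 iodide.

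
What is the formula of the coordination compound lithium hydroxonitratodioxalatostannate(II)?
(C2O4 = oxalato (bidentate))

Ligands: 1 hydroxo (OH, -1), 2 oxalato (C2O4, -2), 1 nitrato (NO3, -1). Ligand charge sum = -6.
Charge balance with lithium (+1) requires 1 complex ion per 4 lithium.

Li4[Sn(C2O4)2(NO3)(OH)]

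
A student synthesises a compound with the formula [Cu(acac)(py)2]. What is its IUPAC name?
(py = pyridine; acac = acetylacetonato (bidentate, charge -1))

(acetylacetonato)bis(pyridine)copper(I)

There is no counter-ion, so the complex is neutral overall.
Ligand charges: 2×pyridine (neutral), 1×acetylacetonato (-1 each); total -1. So Cu + (-1) = 0, giving Cu = +1.
Ligands are named alphabetically: acetylacetonato before pyridine.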